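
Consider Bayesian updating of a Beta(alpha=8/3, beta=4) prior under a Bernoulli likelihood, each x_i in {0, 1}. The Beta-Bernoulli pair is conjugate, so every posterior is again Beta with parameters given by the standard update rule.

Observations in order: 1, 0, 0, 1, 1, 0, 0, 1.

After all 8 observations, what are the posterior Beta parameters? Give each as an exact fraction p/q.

obs 1: x=1 → posterior Beta(11/3, 4)
obs 2: x=0 → posterior Beta(11/3, 5)
obs 3: x=0 → posterior Beta(11/3, 6)
obs 4: x=1 → posterior Beta(14/3, 6)
obs 5: x=1 → posterior Beta(17/3, 6)
obs 6: x=0 → posterior Beta(17/3, 7)
obs 7: x=0 → posterior Beta(17/3, 8)
obs 8: x=1 → posterior Beta(20/3, 8)

alpha=20/3, beta=8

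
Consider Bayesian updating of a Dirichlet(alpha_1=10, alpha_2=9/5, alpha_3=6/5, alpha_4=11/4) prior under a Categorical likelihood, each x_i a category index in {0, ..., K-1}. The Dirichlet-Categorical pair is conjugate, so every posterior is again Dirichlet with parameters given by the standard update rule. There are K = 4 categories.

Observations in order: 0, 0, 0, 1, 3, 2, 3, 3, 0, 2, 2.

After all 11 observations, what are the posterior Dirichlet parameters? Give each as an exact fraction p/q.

alpha_1=14, alpha_2=14/5, alpha_3=21/5, alpha_4=23/4

obs 1: x=0 → posterior Dirichlet(11, 9/5, 6/5, 11/4)
obs 2: x=0 → posterior Dirichlet(12, 9/5, 6/5, 11/4)
obs 3: x=0 → posterior Dirichlet(13, 9/5, 6/5, 11/4)
obs 4: x=1 → posterior Dirichlet(13, 14/5, 6/5, 11/4)
obs 5: x=3 → posterior Dirichlet(13, 14/5, 6/5, 15/4)
obs 6: x=2 → posterior Dirichlet(13, 14/5, 11/5, 15/4)
obs 7: x=3 → posterior Dirichlet(13, 14/5, 11/5, 19/4)
obs 8: x=3 → posterior Dirichlet(13, 14/5, 11/5, 23/4)
obs 9: x=0 → posterior Dirichlet(14, 14/5, 11/5, 23/4)
obs 10: x=2 → posterior Dirichlet(14, 14/5, 16/5, 23/4)
obs 11: x=2 → posterior Dirichlet(14, 14/5, 21/5, 23/4)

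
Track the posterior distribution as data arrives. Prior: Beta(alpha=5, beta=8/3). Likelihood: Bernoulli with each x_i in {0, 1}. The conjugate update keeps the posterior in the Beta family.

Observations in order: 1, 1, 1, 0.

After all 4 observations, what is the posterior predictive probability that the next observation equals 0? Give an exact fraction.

obs 1: x=1 → posterior Beta(6, 8/3)
obs 2: x=1 → posterior Beta(7, 8/3)
obs 3: x=1 → posterior Beta(8, 8/3)
obs 4: x=0 → posterior Beta(8, 11/3)

11/35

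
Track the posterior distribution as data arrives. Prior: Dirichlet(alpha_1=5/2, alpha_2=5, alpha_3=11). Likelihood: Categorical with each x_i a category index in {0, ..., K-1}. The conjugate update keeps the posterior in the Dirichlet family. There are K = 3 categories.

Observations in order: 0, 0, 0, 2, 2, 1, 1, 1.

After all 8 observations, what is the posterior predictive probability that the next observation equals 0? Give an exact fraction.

obs 1: x=0 → posterior Dirichlet(7/2, 5, 11)
obs 2: x=0 → posterior Dirichlet(9/2, 5, 11)
obs 3: x=0 → posterior Dirichlet(11/2, 5, 11)
obs 4: x=2 → posterior Dirichlet(11/2, 5, 12)
obs 5: x=2 → posterior Dirichlet(11/2, 5, 13)
obs 6: x=1 → posterior Dirichlet(11/2, 6, 13)
obs 7: x=1 → posterior Dirichlet(11/2, 7, 13)
obs 8: x=1 → posterior Dirichlet(11/2, 8, 13)

11/53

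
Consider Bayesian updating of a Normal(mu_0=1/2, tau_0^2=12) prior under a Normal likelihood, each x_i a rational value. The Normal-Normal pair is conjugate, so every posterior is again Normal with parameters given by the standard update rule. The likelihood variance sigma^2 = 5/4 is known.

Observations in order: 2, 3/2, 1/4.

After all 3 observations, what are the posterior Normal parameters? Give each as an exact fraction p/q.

obs 1: x=2 → posterior Normal(197/106, 60/53)
obs 2: x=3/2 → posterior Normal(341/202, 60/101)
obs 3: x=1/4 → posterior Normal(365/298, 60/149)

mu_0=365/298, tau_0^2=60/149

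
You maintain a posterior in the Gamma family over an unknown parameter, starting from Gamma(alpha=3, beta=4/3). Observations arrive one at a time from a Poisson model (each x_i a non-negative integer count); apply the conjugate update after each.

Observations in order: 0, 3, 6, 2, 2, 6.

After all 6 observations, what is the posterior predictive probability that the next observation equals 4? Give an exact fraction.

obs 1: x=0 → posterior Gamma(3, 7/3)
obs 2: x=3 → posterior Gamma(6, 10/3)
obs 3: x=6 → posterior Gamma(12, 13/3)
obs 4: x=2 → posterior Gamma(14, 16/3)
obs 5: x=2 → posterior Gamma(16, 19/3)
obs 6: x=6 → posterior Gamma(22, 22/3)

13993762981649902779458962612813824/88817841970012523233890533447265625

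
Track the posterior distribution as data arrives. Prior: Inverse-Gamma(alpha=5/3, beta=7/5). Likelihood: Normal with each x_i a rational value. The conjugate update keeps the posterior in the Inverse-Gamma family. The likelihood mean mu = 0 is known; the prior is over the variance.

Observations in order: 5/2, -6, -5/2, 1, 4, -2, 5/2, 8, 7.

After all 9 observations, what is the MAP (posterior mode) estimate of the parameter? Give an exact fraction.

11493/860

obs 1: x=5/2 → posterior Inverse-Gamma(13/6, 181/40)
obs 2: x=-6 → posterior Inverse-Gamma(8/3, 901/40)
obs 3: x=-5/2 → posterior Inverse-Gamma(19/6, 513/20)
obs 4: x=1 → posterior Inverse-Gamma(11/3, 523/20)
obs 5: x=4 → posterior Inverse-Gamma(25/6, 683/20)
obs 6: x=-2 → posterior Inverse-Gamma(14/3, 723/20)
obs 7: x=5/2 → posterior Inverse-Gamma(31/6, 1571/40)
obs 8: x=8 → posterior Inverse-Gamma(17/3, 2851/40)
obs 9: x=7 → posterior Inverse-Gamma(37/6, 3831/40)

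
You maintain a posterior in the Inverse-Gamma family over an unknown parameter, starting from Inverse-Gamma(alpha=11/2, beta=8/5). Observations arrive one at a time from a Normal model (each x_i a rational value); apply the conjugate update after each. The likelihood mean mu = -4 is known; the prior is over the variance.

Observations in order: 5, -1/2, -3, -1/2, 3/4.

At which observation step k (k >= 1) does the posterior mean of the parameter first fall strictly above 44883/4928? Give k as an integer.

k = 5

obs 1: x=5 → posterior Inverse-Gamma(6, 421/10)
obs 2: x=-1/2 → posterior Inverse-Gamma(13/2, 1929/40)
obs 3: x=-3 → posterior Inverse-Gamma(7, 1949/40)
obs 4: x=-1/2 → posterior Inverse-Gamma(15/2, 1097/20)
obs 5: x=3/4 → posterior Inverse-Gamma(8, 10581/160)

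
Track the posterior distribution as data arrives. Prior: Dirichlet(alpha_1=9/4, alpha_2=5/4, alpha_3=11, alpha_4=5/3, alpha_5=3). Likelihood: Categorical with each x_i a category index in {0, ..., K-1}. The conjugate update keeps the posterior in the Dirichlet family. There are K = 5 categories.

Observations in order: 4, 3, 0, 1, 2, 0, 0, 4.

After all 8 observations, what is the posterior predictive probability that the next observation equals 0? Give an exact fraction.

63/326

obs 1: x=4 → posterior Dirichlet(9/4, 5/4, 11, 5/3, 4)
obs 2: x=3 → posterior Dirichlet(9/4, 5/4, 11, 8/3, 4)
obs 3: x=0 → posterior Dirichlet(13/4, 5/4, 11, 8/3, 4)
obs 4: x=1 → posterior Dirichlet(13/4, 9/4, 11, 8/3, 4)
obs 5: x=2 → posterior Dirichlet(13/4, 9/4, 12, 8/3, 4)
obs 6: x=0 → posterior Dirichlet(17/4, 9/4, 12, 8/3, 4)
obs 7: x=0 → posterior Dirichlet(21/4, 9/4, 12, 8/3, 4)
obs 8: x=4 → posterior Dirichlet(21/4, 9/4, 12, 8/3, 5)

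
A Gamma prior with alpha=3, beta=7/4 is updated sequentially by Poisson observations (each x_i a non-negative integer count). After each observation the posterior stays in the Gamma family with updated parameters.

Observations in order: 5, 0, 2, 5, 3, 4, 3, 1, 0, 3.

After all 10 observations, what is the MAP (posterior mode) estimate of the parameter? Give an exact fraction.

obs 1: x=5 → posterior Gamma(8, 11/4)
obs 2: x=0 → posterior Gamma(8, 15/4)
obs 3: x=2 → posterior Gamma(10, 19/4)
obs 4: x=5 → posterior Gamma(15, 23/4)
obs 5: x=3 → posterior Gamma(18, 27/4)
obs 6: x=4 → posterior Gamma(22, 31/4)
obs 7: x=3 → posterior Gamma(25, 35/4)
obs 8: x=1 → posterior Gamma(26, 39/4)
obs 9: x=0 → posterior Gamma(26, 43/4)
obs 10: x=3 → posterior Gamma(29, 47/4)

112/47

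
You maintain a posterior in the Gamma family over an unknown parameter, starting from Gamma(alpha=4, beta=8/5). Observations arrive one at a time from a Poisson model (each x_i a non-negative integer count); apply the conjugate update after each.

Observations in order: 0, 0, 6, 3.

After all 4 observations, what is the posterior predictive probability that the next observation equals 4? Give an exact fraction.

obs 1: x=0 → posterior Gamma(4, 13/5)
obs 2: x=0 → posterior Gamma(4, 18/5)
obs 3: x=6 → posterior Gamma(10, 23/5)
obs 4: x=3 → posterior Gamma(13, 28/5)

7396151743091415449600000/65273511648264442971824673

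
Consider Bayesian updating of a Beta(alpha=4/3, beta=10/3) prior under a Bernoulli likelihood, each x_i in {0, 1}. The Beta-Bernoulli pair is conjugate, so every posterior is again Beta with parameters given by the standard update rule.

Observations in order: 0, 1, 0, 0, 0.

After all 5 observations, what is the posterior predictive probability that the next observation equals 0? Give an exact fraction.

22/29

obs 1: x=0 → posterior Beta(4/3, 13/3)
obs 2: x=1 → posterior Beta(7/3, 13/3)
obs 3: x=0 → posterior Beta(7/3, 16/3)
obs 4: x=0 → posterior Beta(7/3, 19/3)
obs 5: x=0 → posterior Beta(7/3, 22/3)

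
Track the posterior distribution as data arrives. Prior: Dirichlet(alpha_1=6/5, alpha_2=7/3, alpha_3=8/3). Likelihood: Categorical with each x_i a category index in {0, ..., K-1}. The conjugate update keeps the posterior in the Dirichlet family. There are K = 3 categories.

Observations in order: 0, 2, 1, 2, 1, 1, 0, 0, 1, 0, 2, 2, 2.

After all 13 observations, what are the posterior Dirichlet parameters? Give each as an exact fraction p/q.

alpha_1=26/5, alpha_2=19/3, alpha_3=23/3

obs 1: x=0 → posterior Dirichlet(11/5, 7/3, 8/3)
obs 2: x=2 → posterior Dirichlet(11/5, 7/3, 11/3)
obs 3: x=1 → posterior Dirichlet(11/5, 10/3, 11/3)
obs 4: x=2 → posterior Dirichlet(11/5, 10/3, 14/3)
obs 5: x=1 → posterior Dirichlet(11/5, 13/3, 14/3)
obs 6: x=1 → posterior Dirichlet(11/5, 16/3, 14/3)
obs 7: x=0 → posterior Dirichlet(16/5, 16/3, 14/3)
obs 8: x=0 → posterior Dirichlet(21/5, 16/3, 14/3)
obs 9: x=1 → posterior Dirichlet(21/5, 19/3, 14/3)
obs 10: x=0 → posterior Dirichlet(26/5, 19/3, 14/3)
obs 11: x=2 → posterior Dirichlet(26/5, 19/3, 17/3)
obs 12: x=2 → posterior Dirichlet(26/5, 19/3, 20/3)
obs 13: x=2 → posterior Dirichlet(26/5, 19/3, 23/3)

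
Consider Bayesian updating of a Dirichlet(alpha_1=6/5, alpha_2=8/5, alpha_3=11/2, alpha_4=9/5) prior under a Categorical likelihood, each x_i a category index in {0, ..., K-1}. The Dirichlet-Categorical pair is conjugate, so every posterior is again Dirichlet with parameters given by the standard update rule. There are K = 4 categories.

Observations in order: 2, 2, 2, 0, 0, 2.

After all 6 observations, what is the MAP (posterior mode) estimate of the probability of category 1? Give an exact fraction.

6/121

obs 1: x=2 → posterior Dirichlet(6/5, 8/5, 13/2, 9/5)
obs 2: x=2 → posterior Dirichlet(6/5, 8/5, 15/2, 9/5)
obs 3: x=2 → posterior Dirichlet(6/5, 8/5, 17/2, 9/5)
obs 4: x=0 → posterior Dirichlet(11/5, 8/5, 17/2, 9/5)
obs 5: x=0 → posterior Dirichlet(16/5, 8/5, 17/2, 9/5)
obs 6: x=2 → posterior Dirichlet(16/5, 8/5, 19/2, 9/5)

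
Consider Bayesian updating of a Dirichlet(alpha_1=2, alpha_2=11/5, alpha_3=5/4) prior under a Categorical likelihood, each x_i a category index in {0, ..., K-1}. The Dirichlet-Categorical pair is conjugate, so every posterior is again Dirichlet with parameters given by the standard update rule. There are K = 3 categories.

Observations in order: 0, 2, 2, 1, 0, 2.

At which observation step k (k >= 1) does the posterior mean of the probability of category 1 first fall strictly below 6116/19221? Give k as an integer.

obs 1: x=0 → posterior Dirichlet(3, 11/5, 5/4)
obs 2: x=2 → posterior Dirichlet(3, 11/5, 9/4)
obs 3: x=2 → posterior Dirichlet(3, 11/5, 13/4)
obs 4: x=1 → posterior Dirichlet(3, 16/5, 13/4)
obs 5: x=0 → posterior Dirichlet(4, 16/5, 13/4)
obs 6: x=2 → posterior Dirichlet(4, 16/5, 17/4)

k = 2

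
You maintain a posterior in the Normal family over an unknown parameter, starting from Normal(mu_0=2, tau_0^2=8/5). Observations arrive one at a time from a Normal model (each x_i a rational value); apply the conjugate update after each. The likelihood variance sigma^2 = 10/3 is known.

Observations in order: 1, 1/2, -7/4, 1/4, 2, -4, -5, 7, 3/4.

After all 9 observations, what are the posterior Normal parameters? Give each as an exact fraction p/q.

obs 1: x=1 → posterior Normal(62/37, 40/37)
obs 2: x=1/2 → posterior Normal(68/49, 40/49)
obs 3: x=-7/4 → posterior Normal(47/61, 40/61)
obs 4: x=1/4 → posterior Normal(50/73, 40/73)
obs 5: x=2 → posterior Normal(74/85, 8/17)
obs 6: x=-4 → posterior Normal(26/97, 40/97)
obs 7: x=-5 → posterior Normal(-34/109, 40/109)
obs 8: x=7 → posterior Normal(50/121, 40/121)
obs 9: x=3/4 → posterior Normal(59/133, 40/133)

mu_0=59/133, tau_0^2=40/133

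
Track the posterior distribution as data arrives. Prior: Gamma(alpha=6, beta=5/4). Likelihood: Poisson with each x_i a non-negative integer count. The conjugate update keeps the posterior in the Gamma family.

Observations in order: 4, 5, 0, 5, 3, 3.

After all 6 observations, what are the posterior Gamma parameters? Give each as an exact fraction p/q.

obs 1: x=4 → posterior Gamma(10, 9/4)
obs 2: x=5 → posterior Gamma(15, 13/4)
obs 3: x=0 → posterior Gamma(15, 17/4)
obs 4: x=5 → posterior Gamma(20, 21/4)
obs 5: x=3 → posterior Gamma(23, 25/4)
obs 6: x=3 → posterior Gamma(26, 29/4)

alpha=26, beta=29/4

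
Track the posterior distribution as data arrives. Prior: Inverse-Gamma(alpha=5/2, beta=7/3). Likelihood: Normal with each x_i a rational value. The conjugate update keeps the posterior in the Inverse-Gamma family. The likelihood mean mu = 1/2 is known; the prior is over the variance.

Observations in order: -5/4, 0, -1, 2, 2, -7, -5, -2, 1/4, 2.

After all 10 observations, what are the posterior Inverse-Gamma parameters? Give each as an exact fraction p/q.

alpha=15/2, beta=2635/48

obs 1: x=-5/4 → posterior Inverse-Gamma(3, 371/96)
obs 2: x=0 → posterior Inverse-Gamma(7/2, 383/96)
obs 3: x=-1 → posterior Inverse-Gamma(4, 491/96)
obs 4: x=2 → posterior Inverse-Gamma(9/2, 599/96)
obs 5: x=2 → posterior Inverse-Gamma(5, 707/96)
obs 6: x=-7 → posterior Inverse-Gamma(11/2, 3407/96)
obs 7: x=-5 → posterior Inverse-Gamma(6, 4859/96)
obs 8: x=-2 → posterior Inverse-Gamma(13/2, 5159/96)
obs 9: x=1/4 → posterior Inverse-Gamma(7, 2581/48)
obs 10: x=2 → posterior Inverse-Gamma(15/2, 2635/48)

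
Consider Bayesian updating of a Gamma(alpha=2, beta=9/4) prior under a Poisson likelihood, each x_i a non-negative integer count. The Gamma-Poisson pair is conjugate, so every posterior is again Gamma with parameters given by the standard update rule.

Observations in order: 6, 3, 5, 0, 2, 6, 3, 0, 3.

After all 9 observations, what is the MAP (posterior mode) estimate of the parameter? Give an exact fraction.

116/45

obs 1: x=6 → posterior Gamma(8, 13/4)
obs 2: x=3 → posterior Gamma(11, 17/4)
obs 3: x=5 → posterior Gamma(16, 21/4)
obs 4: x=0 → posterior Gamma(16, 25/4)
obs 5: x=2 → posterior Gamma(18, 29/4)
obs 6: x=6 → posterior Gamma(24, 33/4)
obs 7: x=3 → posterior Gamma(27, 37/4)
obs 8: x=0 → posterior Gamma(27, 41/4)
obs 9: x=3 → posterior Gamma(30, 45/4)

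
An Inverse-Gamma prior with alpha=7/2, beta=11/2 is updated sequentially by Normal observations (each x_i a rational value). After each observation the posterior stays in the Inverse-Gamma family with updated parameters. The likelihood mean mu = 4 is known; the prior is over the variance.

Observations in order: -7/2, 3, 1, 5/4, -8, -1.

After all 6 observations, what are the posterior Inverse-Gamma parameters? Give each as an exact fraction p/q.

obs 1: x=-7/2 → posterior Inverse-Gamma(4, 269/8)
obs 2: x=3 → posterior Inverse-Gamma(9/2, 273/8)
obs 3: x=1 → posterior Inverse-Gamma(5, 309/8)
obs 4: x=5/4 → posterior Inverse-Gamma(11/2, 1357/32)
obs 5: x=-8 → posterior Inverse-Gamma(6, 3661/32)
obs 6: x=-1 → posterior Inverse-Gamma(13/2, 4061/32)

alpha=13/2, beta=4061/32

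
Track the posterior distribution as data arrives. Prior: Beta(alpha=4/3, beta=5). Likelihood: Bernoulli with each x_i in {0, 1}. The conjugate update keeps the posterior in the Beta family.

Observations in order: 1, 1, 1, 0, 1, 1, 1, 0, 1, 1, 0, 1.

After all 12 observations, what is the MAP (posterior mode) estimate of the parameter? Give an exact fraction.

obs 1: x=1 → posterior Beta(7/3, 5)
obs 2: x=1 → posterior Beta(10/3, 5)
obs 3: x=1 → posterior Beta(13/3, 5)
obs 4: x=0 → posterior Beta(13/3, 6)
obs 5: x=1 → posterior Beta(16/3, 6)
obs 6: x=1 → posterior Beta(19/3, 6)
obs 7: x=1 → posterior Beta(22/3, 6)
obs 8: x=0 → posterior Beta(22/3, 7)
obs 9: x=1 → posterior Beta(25/3, 7)
obs 10: x=1 → posterior Beta(28/3, 7)
obs 11: x=0 → posterior Beta(28/3, 8)
obs 12: x=1 → posterior Beta(31/3, 8)

4/7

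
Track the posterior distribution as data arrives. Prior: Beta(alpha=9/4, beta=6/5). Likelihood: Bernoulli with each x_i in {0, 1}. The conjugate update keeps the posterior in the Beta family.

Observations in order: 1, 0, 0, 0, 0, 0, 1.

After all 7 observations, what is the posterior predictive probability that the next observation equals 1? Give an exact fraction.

85/209

obs 1: x=1 → posterior Beta(13/4, 6/5)
obs 2: x=0 → posterior Beta(13/4, 11/5)
obs 3: x=0 → posterior Beta(13/4, 16/5)
obs 4: x=0 → posterior Beta(13/4, 21/5)
obs 5: x=0 → posterior Beta(13/4, 26/5)
obs 6: x=0 → posterior Beta(13/4, 31/5)
obs 7: x=1 → posterior Beta(17/4, 31/5)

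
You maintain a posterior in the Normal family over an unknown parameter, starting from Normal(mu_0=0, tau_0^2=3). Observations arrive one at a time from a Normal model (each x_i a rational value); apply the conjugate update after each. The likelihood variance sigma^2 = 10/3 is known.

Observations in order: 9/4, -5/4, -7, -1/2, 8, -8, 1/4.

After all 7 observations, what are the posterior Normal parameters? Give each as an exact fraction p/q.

mu_0=-225/292, tau_0^2=30/73

obs 1: x=9/4 → posterior Normal(81/76, 30/19)
obs 2: x=-5/4 → posterior Normal(9/28, 15/14)
obs 3: x=-7 → posterior Normal(-54/37, 30/37)
obs 4: x=-1/2 → posterior Normal(-117/92, 15/23)
obs 5: x=8 → posterior Normal(27/110, 6/11)
obs 6: x=-8 → posterior Normal(-117/128, 15/32)
obs 7: x=1/4 → posterior Normal(-225/292, 30/73)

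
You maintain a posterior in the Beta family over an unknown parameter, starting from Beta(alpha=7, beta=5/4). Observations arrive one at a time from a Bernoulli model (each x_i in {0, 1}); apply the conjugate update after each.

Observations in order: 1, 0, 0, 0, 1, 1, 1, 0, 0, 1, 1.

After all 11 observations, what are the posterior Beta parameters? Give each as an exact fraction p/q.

obs 1: x=1 → posterior Beta(8, 5/4)
obs 2: x=0 → posterior Beta(8, 9/4)
obs 3: x=0 → posterior Beta(8, 13/4)
obs 4: x=0 → posterior Beta(8, 17/4)
obs 5: x=1 → posterior Beta(9, 17/4)
obs 6: x=1 → posterior Beta(10, 17/4)
obs 7: x=1 → posterior Beta(11, 17/4)
obs 8: x=0 → posterior Beta(11, 21/4)
obs 9: x=0 → posterior Beta(11, 25/4)
obs 10: x=1 → posterior Beta(12, 25/4)
obs 11: x=1 → posterior Beta(13, 25/4)

alpha=13, beta=25/4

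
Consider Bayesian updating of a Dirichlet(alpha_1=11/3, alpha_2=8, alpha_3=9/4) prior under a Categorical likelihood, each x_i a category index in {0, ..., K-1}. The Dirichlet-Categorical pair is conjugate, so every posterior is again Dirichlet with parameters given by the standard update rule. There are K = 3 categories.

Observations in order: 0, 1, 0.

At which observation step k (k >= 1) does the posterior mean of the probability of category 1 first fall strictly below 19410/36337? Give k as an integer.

obs 1: x=0 → posterior Dirichlet(14/3, 8, 9/4)
obs 2: x=1 → posterior Dirichlet(14/3, 9, 9/4)
obs 3: x=0 → posterior Dirichlet(17/3, 9, 9/4)

k = 3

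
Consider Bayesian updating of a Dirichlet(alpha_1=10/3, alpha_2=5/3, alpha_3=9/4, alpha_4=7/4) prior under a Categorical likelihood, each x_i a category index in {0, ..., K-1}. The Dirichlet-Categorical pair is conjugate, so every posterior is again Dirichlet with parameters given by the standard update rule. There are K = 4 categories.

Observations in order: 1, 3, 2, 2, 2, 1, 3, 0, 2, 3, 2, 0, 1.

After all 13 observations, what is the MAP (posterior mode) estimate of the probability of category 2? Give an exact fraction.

25/72

obs 1: x=1 → posterior Dirichlet(10/3, 8/3, 9/4, 7/4)
obs 2: x=3 → posterior Dirichlet(10/3, 8/3, 9/4, 11/4)
obs 3: x=2 → posterior Dirichlet(10/3, 8/3, 13/4, 11/4)
obs 4: x=2 → posterior Dirichlet(10/3, 8/3, 17/4, 11/4)
obs 5: x=2 → posterior Dirichlet(10/3, 8/3, 21/4, 11/4)
obs 6: x=1 → posterior Dirichlet(10/3, 11/3, 21/4, 11/4)
obs 7: x=3 → posterior Dirichlet(10/3, 11/3, 21/4, 15/4)
obs 8: x=0 → posterior Dirichlet(13/3, 11/3, 21/4, 15/4)
obs 9: x=2 → posterior Dirichlet(13/3, 11/3, 25/4, 15/4)
obs 10: x=3 → posterior Dirichlet(13/3, 11/3, 25/4, 19/4)
obs 11: x=2 → posterior Dirichlet(13/3, 11/3, 29/4, 19/4)
obs 12: x=0 → posterior Dirichlet(16/3, 11/3, 29/4, 19/4)
obs 13: x=1 → posterior Dirichlet(16/3, 14/3, 29/4, 19/4)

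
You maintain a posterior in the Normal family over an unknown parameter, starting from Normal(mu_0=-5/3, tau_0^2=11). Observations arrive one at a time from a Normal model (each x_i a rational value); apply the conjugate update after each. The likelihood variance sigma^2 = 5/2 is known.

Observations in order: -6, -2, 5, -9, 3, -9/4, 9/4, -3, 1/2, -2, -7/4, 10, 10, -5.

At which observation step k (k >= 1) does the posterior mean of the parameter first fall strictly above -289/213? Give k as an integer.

obs 1: x=-6 → posterior Normal(-421/81, 55/27)
obs 2: x=-2 → posterior Normal(-79/21, 55/49)
obs 3: x=5 → posterior Normal(-223/213, 55/71)
obs 4: x=-9 → posterior Normal(-817/279, 55/93)
obs 5: x=3 → posterior Normal(-619/345, 11/23)
obs 6: x=-9/4 → posterior Normal(-1535/822, 55/137)
obs 7: x=9/4 → posterior Normal(-619/477, 55/159)
obs 8: x=-3 → posterior Normal(-817/543, 55/181)
obs 9: x=1/2 → posterior Normal(-112/87, 55/203)
obs 10: x=-2 → posterior Normal(-916/675, 11/45)
obs 11: x=-7/4 → posterior Normal(-2063/1482, 55/247)
obs 12: x=10 → posterior Normal(-743/1614, 55/269)
obs 13: x=10 → posterior Normal(577/1746, 55/291)
obs 14: x=-5 → posterior Normal(-83/1878, 55/313)

k = 3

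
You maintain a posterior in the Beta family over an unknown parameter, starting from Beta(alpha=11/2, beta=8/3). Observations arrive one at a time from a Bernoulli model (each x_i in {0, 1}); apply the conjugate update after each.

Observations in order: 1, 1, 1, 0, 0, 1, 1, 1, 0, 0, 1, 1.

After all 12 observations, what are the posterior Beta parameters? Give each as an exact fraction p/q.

obs 1: x=1 → posterior Beta(13/2, 8/3)
obs 2: x=1 → posterior Beta(15/2, 8/3)
obs 3: x=1 → posterior Beta(17/2, 8/3)
obs 4: x=0 → posterior Beta(17/2, 11/3)
obs 5: x=0 → posterior Beta(17/2, 14/3)
obs 6: x=1 → posterior Beta(19/2, 14/3)
obs 7: x=1 → posterior Beta(21/2, 14/3)
obs 8: x=1 → posterior Beta(23/2, 14/3)
obs 9: x=0 → posterior Beta(23/2, 17/3)
obs 10: x=0 → posterior Beta(23/2, 20/3)
obs 11: x=1 → posterior Beta(25/2, 20/3)
obs 12: x=1 → posterior Beta(27/2, 20/3)

alpha=27/2, beta=20/3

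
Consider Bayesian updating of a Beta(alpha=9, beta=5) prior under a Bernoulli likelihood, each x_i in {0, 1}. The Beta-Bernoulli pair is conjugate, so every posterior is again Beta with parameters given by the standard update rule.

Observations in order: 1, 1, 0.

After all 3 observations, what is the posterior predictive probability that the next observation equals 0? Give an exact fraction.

6/17

obs 1: x=1 → posterior Beta(10, 5)
obs 2: x=1 → posterior Beta(11, 5)
obs 3: x=0 → posterior Beta(11, 6)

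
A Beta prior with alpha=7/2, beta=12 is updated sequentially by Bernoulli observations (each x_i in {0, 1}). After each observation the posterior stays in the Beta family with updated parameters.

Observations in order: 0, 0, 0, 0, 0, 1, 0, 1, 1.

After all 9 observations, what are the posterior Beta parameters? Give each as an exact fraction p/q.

obs 1: x=0 → posterior Beta(7/2, 13)
obs 2: x=0 → posterior Beta(7/2, 14)
obs 3: x=0 → posterior Beta(7/2, 15)
obs 4: x=0 → posterior Beta(7/2, 16)
obs 5: x=0 → posterior Beta(7/2, 17)
obs 6: x=1 → posterior Beta(9/2, 17)
obs 7: x=0 → posterior Beta(9/2, 18)
obs 8: x=1 → posterior Beta(11/2, 18)
obs 9: x=1 → posterior Beta(13/2, 18)

alpha=13/2, beta=18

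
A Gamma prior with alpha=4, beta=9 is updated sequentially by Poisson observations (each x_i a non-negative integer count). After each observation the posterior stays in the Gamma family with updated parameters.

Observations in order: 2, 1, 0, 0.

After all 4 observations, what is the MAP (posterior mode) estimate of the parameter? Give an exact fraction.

obs 1: x=2 → posterior Gamma(6, 10)
obs 2: x=1 → posterior Gamma(7, 11)
obs 3: x=0 → posterior Gamma(7, 12)
obs 4: x=0 → posterior Gamma(7, 13)

6/13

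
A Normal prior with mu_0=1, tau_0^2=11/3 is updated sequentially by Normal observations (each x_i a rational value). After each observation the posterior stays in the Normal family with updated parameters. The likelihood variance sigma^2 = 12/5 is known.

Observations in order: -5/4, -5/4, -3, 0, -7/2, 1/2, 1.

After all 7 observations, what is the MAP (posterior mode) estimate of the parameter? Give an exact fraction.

-753/842

obs 1: x=-5/4 → posterior Normal(-131/364, 132/91)
obs 2: x=-5/4 → posterior Normal(-203/292, 66/73)
obs 3: x=-3 → posterior Normal(-533/402, 44/67)
obs 4: x=0 → posterior Normal(-533/512, 33/64)
obs 5: x=-7/2 → posterior Normal(-459/311, 132/311)
obs 6: x=1/2 → posterior Normal(-863/732, 22/61)
obs 7: x=1 → posterior Normal(-753/842, 132/421)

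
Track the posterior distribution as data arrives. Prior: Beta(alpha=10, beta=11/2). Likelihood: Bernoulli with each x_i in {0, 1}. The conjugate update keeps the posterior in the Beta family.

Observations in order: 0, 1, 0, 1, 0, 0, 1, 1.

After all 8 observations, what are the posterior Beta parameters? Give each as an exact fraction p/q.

obs 1: x=0 → posterior Beta(10, 13/2)
obs 2: x=1 → posterior Beta(11, 13/2)
obs 3: x=0 → posterior Beta(11, 15/2)
obs 4: x=1 → posterior Beta(12, 15/2)
obs 5: x=0 → posterior Beta(12, 17/2)
obs 6: x=0 → posterior Beta(12, 19/2)
obs 7: x=1 → posterior Beta(13, 19/2)
obs 8: x=1 → posterior Beta(14, 19/2)

alpha=14, beta=19/2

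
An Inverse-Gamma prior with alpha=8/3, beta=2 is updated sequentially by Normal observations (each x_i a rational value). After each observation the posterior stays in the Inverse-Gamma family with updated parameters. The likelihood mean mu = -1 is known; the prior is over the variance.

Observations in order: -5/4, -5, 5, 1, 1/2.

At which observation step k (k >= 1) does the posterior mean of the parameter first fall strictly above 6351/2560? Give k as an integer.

k = 2

obs 1: x=-5/4 → posterior Inverse-Gamma(19/6, 65/32)
obs 2: x=-5 → posterior Inverse-Gamma(11/3, 321/32)
obs 3: x=5 → posterior Inverse-Gamma(25/6, 897/32)
obs 4: x=1 → posterior Inverse-Gamma(14/3, 961/32)
obs 5: x=1/2 → posterior Inverse-Gamma(31/6, 997/32)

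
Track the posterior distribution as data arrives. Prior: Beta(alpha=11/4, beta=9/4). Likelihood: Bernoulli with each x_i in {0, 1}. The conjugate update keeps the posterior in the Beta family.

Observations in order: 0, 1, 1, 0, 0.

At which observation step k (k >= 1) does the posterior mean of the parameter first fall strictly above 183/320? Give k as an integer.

k = 3

obs 1: x=0 → posterior Beta(11/4, 13/4)
obs 2: x=1 → posterior Beta(15/4, 13/4)
obs 3: x=1 → posterior Beta(19/4, 13/4)
obs 4: x=0 → posterior Beta(19/4, 17/4)
obs 5: x=0 → posterior Beta(19/4, 21/4)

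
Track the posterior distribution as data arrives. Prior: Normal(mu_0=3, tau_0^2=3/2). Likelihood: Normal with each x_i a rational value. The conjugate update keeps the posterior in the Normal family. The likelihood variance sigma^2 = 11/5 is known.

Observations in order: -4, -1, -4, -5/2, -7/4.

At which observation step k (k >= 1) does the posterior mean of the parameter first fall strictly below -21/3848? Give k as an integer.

k = 2

obs 1: x=-4 → posterior Normal(6/37, 33/37)
obs 2: x=-1 → posterior Normal(-9/52, 33/52)
obs 3: x=-4 → posterior Normal(-69/67, 33/67)
obs 4: x=-5/2 → posterior Normal(-213/164, 33/82)
obs 5: x=-7/4 → posterior Normal(-531/388, 33/97)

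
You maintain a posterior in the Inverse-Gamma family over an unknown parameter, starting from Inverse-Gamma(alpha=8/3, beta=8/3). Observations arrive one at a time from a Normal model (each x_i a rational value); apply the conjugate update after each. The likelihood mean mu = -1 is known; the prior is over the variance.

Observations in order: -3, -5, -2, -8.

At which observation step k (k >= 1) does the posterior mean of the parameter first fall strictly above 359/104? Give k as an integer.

k = 2

obs 1: x=-3 → posterior Inverse-Gamma(19/6, 14/3)
obs 2: x=-5 → posterior Inverse-Gamma(11/3, 38/3)
obs 3: x=-2 → posterior Inverse-Gamma(25/6, 79/6)
obs 4: x=-8 → posterior Inverse-Gamma(14/3, 113/3)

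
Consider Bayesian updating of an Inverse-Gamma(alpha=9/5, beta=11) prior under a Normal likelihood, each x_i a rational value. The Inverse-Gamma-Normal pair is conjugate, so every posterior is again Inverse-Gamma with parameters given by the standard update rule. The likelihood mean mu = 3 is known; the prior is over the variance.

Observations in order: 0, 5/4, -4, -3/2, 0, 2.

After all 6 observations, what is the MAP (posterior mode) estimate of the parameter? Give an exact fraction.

obs 1: x=0 → posterior Inverse-Gamma(23/10, 31/2)
obs 2: x=5/4 → posterior Inverse-Gamma(14/5, 545/32)
obs 3: x=-4 → posterior Inverse-Gamma(33/10, 1329/32)
obs 4: x=-3/2 → posterior Inverse-Gamma(19/5, 1653/32)
obs 5: x=0 → posterior Inverse-Gamma(43/10, 1797/32)
obs 6: x=2 → posterior Inverse-Gamma(24/5, 1813/32)

9065/928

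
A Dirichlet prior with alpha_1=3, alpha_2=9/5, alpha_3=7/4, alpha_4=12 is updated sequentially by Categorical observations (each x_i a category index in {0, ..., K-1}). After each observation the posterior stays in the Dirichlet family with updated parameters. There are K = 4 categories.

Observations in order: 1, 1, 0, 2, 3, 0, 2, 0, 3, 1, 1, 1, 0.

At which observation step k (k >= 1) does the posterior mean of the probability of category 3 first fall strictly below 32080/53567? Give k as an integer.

k = 2

obs 1: x=1 → posterior Dirichlet(3, 14/5, 7/4, 12)
obs 2: x=1 → posterior Dirichlet(3, 19/5, 7/4, 12)
obs 3: x=0 → posterior Dirichlet(4, 19/5, 7/4, 12)
obs 4: x=2 → posterior Dirichlet(4, 19/5, 11/4, 12)
obs 5: x=3 → posterior Dirichlet(4, 19/5, 11/4, 13)
obs 6: x=0 → posterior Dirichlet(5, 19/5, 11/4, 13)
obs 7: x=2 → posterior Dirichlet(5, 19/5, 15/4, 13)
obs 8: x=0 → posterior Dirichlet(6, 19/5, 15/4, 13)
obs 9: x=3 → posterior Dirichlet(6, 19/5, 15/4, 14)
obs 10: x=1 → posterior Dirichlet(6, 24/5, 15/4, 14)
obs 11: x=1 → posterior Dirichlet(6, 29/5, 15/4, 14)
obs 12: x=1 → posterior Dirichlet(6, 34/5, 15/4, 14)
obs 13: x=0 → posterior Dirichlet(7, 34/5, 15/4, 14)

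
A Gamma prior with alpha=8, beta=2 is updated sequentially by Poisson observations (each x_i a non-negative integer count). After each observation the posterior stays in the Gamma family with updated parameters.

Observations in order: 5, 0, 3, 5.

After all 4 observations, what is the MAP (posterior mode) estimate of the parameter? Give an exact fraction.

obs 1: x=5 → posterior Gamma(13, 3)
obs 2: x=0 → posterior Gamma(13, 4)
obs 3: x=3 → posterior Gamma(16, 5)
obs 4: x=5 → posterior Gamma(21, 6)

10/3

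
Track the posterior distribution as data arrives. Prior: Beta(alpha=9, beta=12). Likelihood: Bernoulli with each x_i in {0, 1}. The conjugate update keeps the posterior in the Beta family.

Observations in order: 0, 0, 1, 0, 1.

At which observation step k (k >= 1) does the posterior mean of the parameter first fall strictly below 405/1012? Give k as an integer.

k = 2

obs 1: x=0 → posterior Beta(9, 13)
obs 2: x=0 → posterior Beta(9, 14)
obs 3: x=1 → posterior Beta(10, 14)
obs 4: x=0 → posterior Beta(10, 15)
obs 5: x=1 → posterior Beta(11, 15)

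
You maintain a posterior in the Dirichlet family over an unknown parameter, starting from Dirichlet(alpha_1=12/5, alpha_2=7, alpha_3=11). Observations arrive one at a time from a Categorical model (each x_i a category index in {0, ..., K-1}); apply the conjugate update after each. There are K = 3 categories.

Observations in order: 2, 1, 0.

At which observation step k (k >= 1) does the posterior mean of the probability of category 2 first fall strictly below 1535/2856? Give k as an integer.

obs 1: x=2 → posterior Dirichlet(12/5, 7, 12)
obs 2: x=1 → posterior Dirichlet(12/5, 8, 12)
obs 3: x=0 → posterior Dirichlet(17/5, 8, 12)

k = 2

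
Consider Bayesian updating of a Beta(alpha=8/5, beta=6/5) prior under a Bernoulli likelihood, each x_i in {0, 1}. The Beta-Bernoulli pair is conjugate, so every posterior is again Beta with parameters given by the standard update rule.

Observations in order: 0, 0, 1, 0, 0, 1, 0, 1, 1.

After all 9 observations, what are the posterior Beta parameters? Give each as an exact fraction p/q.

alpha=28/5, beta=31/5

obs 1: x=0 → posterior Beta(8/5, 11/5)
obs 2: x=0 → posterior Beta(8/5, 16/5)
obs 3: x=1 → posterior Beta(13/5, 16/5)
obs 4: x=0 → posterior Beta(13/5, 21/5)
obs 5: x=0 → posterior Beta(13/5, 26/5)
obs 6: x=1 → posterior Beta(18/5, 26/5)
obs 7: x=0 → posterior Beta(18/5, 31/5)
obs 8: x=1 → posterior Beta(23/5, 31/5)
obs 9: x=1 → posterior Beta(28/5, 31/5)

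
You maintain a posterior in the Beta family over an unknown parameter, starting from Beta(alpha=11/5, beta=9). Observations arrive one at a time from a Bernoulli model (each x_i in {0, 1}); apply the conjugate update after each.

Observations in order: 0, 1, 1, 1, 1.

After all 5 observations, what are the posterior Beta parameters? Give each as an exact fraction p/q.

obs 1: x=0 → posterior Beta(11/5, 10)
obs 2: x=1 → posterior Beta(16/5, 10)
obs 3: x=1 → posterior Beta(21/5, 10)
obs 4: x=1 → posterior Beta(26/5, 10)
obs 5: x=1 → posterior Beta(31/5, 10)

alpha=31/5, beta=10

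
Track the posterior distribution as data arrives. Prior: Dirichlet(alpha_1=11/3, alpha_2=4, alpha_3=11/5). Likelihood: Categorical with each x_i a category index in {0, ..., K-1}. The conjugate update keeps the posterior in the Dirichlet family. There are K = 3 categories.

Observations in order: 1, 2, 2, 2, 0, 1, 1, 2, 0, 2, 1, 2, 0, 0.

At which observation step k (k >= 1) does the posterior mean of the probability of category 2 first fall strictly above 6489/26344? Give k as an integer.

k = 2

obs 1: x=1 → posterior Dirichlet(11/3, 5, 11/5)
obs 2: x=2 → posterior Dirichlet(11/3, 5, 16/5)
obs 3: x=2 → posterior Dirichlet(11/3, 5, 21/5)
obs 4: x=2 → posterior Dirichlet(11/3, 5, 26/5)
obs 5: x=0 → posterior Dirichlet(14/3, 5, 26/5)
obs 6: x=1 → posterior Dirichlet(14/3, 6, 26/5)
obs 7: x=1 → posterior Dirichlet(14/3, 7, 26/5)
obs 8: x=2 → posterior Dirichlet(14/3, 7, 31/5)
obs 9: x=0 → posterior Dirichlet(17/3, 7, 31/5)
obs 10: x=2 → posterior Dirichlet(17/3, 7, 36/5)
obs 11: x=1 → posterior Dirichlet(17/3, 8, 36/5)
obs 12: x=2 → posterior Dirichlet(17/3, 8, 41/5)
obs 13: x=0 → posterior Dirichlet(20/3, 8, 41/5)
obs 14: x=0 → posterior Dirichlet(23/3, 8, 41/5)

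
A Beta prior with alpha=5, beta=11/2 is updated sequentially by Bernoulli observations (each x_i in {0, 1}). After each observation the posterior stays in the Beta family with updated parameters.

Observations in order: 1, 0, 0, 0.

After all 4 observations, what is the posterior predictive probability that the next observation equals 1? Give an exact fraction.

12/29

obs 1: x=1 → posterior Beta(6, 11/2)
obs 2: x=0 → posterior Beta(6, 13/2)
obs 3: x=0 → posterior Beta(6, 15/2)
obs 4: x=0 → posterior Beta(6, 17/2)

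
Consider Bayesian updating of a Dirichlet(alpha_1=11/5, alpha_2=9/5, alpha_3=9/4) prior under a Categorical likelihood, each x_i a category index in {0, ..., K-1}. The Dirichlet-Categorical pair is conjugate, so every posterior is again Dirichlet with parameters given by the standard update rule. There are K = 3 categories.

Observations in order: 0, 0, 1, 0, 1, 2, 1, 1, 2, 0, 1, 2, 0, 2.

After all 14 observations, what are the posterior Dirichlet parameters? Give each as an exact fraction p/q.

alpha_1=36/5, alpha_2=34/5, alpha_3=25/4

obs 1: x=0 → posterior Dirichlet(16/5, 9/5, 9/4)
obs 2: x=0 → posterior Dirichlet(21/5, 9/5, 9/4)
obs 3: x=1 → posterior Dirichlet(21/5, 14/5, 9/4)
obs 4: x=0 → posterior Dirichlet(26/5, 14/5, 9/4)
obs 5: x=1 → posterior Dirichlet(26/5, 19/5, 9/4)
obs 6: x=2 → posterior Dirichlet(26/5, 19/5, 13/4)
obs 7: x=1 → posterior Dirichlet(26/5, 24/5, 13/4)
obs 8: x=1 → posterior Dirichlet(26/5, 29/5, 13/4)
obs 9: x=2 → posterior Dirichlet(26/5, 29/5, 17/4)
obs 10: x=0 → posterior Dirichlet(31/5, 29/5, 17/4)
obs 11: x=1 → posterior Dirichlet(31/5, 34/5, 17/4)
obs 12: x=2 → posterior Dirichlet(31/5, 34/5, 21/4)
obs 13: x=0 → posterior Dirichlet(36/5, 34/5, 21/4)
obs 14: x=2 → posterior Dirichlet(36/5, 34/5, 25/4)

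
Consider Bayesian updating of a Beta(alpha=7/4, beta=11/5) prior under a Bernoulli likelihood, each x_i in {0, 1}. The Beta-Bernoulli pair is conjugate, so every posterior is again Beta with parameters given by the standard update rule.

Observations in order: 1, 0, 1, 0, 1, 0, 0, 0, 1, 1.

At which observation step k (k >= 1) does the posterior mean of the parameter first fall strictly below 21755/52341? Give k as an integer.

k = 8

obs 1: x=1 → posterior Beta(11/4, 11/5)
obs 2: x=0 → posterior Beta(11/4, 16/5)
obs 3: x=1 → posterior Beta(15/4, 16/5)
obs 4: x=0 → posterior Beta(15/4, 21/5)
obs 5: x=1 → posterior Beta(19/4, 21/5)
obs 6: x=0 → posterior Beta(19/4, 26/5)
obs 7: x=0 → posterior Beta(19/4, 31/5)
obs 8: x=0 → posterior Beta(19/4, 36/5)
obs 9: x=1 → posterior Beta(23/4, 36/5)
obs 10: x=1 → posterior Beta(27/4, 36/5)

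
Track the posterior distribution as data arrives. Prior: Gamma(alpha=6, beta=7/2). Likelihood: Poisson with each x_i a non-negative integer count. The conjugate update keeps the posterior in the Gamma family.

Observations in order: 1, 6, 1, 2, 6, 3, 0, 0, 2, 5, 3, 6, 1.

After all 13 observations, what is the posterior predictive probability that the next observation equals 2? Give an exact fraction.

3091969323621022101123614419139467287909870045127879043441900414724/12413547528875577649553817154548098318400661810301244258880615234375

obs 1: x=1 → posterior Gamma(7, 9/2)
obs 2: x=6 → posterior Gamma(13, 11/2)
obs 3: x=1 → posterior Gamma(14, 13/2)
obs 4: x=2 → posterior Gamma(16, 15/2)
obs 5: x=6 → posterior Gamma(22, 17/2)
obs 6: x=3 → posterior Gamma(25, 19/2)
obs 7: x=0 → posterior Gamma(25, 21/2)
obs 8: x=0 → posterior Gamma(25, 23/2)
obs 9: x=2 → posterior Gamma(27, 25/2)
obs 10: x=5 → posterior Gamma(32, 27/2)
obs 11: x=3 → posterior Gamma(35, 29/2)
obs 12: x=6 → posterior Gamma(41, 31/2)
obs 13: x=1 → posterior Gamma(42, 33/2)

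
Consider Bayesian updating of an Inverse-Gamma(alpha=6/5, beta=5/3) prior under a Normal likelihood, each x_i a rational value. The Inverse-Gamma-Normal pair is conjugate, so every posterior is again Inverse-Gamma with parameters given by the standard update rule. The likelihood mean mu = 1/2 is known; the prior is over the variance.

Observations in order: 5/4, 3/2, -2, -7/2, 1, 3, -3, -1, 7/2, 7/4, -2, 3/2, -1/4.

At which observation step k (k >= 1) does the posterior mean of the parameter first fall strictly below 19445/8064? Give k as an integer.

obs 1: x=5/4 → posterior Inverse-Gamma(17/10, 187/96)
obs 2: x=3/2 → posterior Inverse-Gamma(11/5, 235/96)
obs 3: x=-2 → posterior Inverse-Gamma(27/10, 535/96)
obs 4: x=-7/2 → posterior Inverse-Gamma(16/5, 1303/96)
obs 5: x=1 → posterior Inverse-Gamma(37/10, 1315/96)
obs 6: x=3 → posterior Inverse-Gamma(21/5, 1615/96)
obs 7: x=-3 → posterior Inverse-Gamma(47/10, 2203/96)
obs 8: x=-1 → posterior Inverse-Gamma(26/5, 2311/96)
obs 9: x=7/2 → posterior Inverse-Gamma(57/10, 2743/96)
obs 10: x=7/4 → posterior Inverse-Gamma(31/5, 1409/48)
obs 11: x=-2 → posterior Inverse-Gamma(67/10, 1559/48)
obs 12: x=3/2 → posterior Inverse-Gamma(36/5, 1583/48)
obs 13: x=-1/4 → posterior Inverse-Gamma(77/10, 3193/96)

k = 2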